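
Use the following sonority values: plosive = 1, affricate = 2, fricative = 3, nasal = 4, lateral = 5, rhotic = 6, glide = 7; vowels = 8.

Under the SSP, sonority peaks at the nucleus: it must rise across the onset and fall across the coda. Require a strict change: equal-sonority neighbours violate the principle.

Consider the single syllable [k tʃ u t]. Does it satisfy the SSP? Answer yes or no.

yes

Onset: /k/ is a plosive (sonority 1), /tʃ/ is an affricate (sonority 2); then the nucleus /u/ (sonority 8).
Onset profile 1-2-8 — rises to the nucleus.
Coda: /t/ is a plosive (sonority 1).
Coda profile 8-1 — falls from the nucleus.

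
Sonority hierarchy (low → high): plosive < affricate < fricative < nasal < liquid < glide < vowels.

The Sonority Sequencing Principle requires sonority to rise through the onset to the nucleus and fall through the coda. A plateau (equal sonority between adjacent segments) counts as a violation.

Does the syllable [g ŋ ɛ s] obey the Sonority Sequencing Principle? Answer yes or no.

yes

Onset: /g/ is a plosive (sonority 1), /ŋ/ is a nasal (sonority 4); then the nucleus /ɛ/ (sonority 7).
Onset profile 1-4-7 — rises to the nucleus.
Coda: /s/ is a fricative (sonority 3).
Coda profile 7-3 — falls from the nucleus.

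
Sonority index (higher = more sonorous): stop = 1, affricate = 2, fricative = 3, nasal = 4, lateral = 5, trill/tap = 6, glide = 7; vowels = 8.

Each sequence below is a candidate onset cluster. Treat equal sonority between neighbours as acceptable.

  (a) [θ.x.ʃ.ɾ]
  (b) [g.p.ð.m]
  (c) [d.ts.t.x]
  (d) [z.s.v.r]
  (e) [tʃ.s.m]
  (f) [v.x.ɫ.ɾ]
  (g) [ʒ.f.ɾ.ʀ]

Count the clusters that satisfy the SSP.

(a) 3-3-3-6 → obeys
(b) 1-1-3-4 → obeys
(c) 1-2-1-3 → violates
(d) 3-3-3-6 → obeys
(e) 2-3-4 → obeys
(f) 3-3-5-6 → obeys
(g) 3-3-6-6 → obeys

6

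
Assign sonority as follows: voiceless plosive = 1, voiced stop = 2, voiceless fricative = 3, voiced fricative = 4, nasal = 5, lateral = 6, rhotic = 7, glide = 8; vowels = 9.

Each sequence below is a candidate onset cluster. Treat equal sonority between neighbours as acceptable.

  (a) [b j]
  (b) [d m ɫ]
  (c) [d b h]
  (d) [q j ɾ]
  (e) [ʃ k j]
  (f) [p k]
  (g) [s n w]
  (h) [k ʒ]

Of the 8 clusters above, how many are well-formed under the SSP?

(a) 2-8 → obeys
(b) 2-5-6 → obeys
(c) 2-2-3 → obeys
(d) 1-8-7 → violates
(e) 3-1-8 → violates
(f) 1-1 → obeys
(g) 3-5-8 → obeys
(h) 1-4 → obeys

6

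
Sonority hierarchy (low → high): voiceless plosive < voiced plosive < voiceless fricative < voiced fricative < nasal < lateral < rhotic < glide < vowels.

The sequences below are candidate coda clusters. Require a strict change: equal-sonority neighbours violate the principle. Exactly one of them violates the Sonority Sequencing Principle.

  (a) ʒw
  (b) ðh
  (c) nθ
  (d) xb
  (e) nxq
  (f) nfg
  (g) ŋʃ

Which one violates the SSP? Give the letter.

(a) sonority 4-8: ill-formed.
(b) sonority 4-3: well-formed.
(c) sonority 5-3: well-formed.
(d) sonority 3-2: well-formed.
(e) sonority 5-3-1: well-formed.
(f) sonority 5-3-2: well-formed.
(g) sonority 5-3: well-formed.

a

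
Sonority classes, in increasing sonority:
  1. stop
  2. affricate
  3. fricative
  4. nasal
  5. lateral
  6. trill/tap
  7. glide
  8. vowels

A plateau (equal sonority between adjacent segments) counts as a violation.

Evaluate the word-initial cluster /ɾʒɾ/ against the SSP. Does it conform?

/ɾ/ — trill/tap, sonority 6.
/ʒ/ — fricative, sonority 3.
/ɾ/ — trill/tap, sonority 6.
The profile is 6-3-6. Between /ɾ/ (6) and /ʒ/ (3) sonority does not rise, so the cluster violates the SSP.

no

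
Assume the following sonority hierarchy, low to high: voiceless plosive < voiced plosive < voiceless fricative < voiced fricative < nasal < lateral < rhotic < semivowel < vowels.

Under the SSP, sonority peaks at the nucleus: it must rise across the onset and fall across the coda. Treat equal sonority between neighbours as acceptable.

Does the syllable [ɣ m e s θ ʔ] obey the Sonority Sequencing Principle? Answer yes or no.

Onset: /ɣ/ is a voiced fricative (sonority 4), /m/ is a nasal (sonority 5); then the nucleus /e/ (sonority 9).
Onset profile 4-5-9 — rises to the nucleus.
Coda: /s/ is a voiceless fricative (sonority 3), /θ/ is a voiceless fricative (sonority 3), /ʔ/ is a voiceless plosive (sonority 1).
Coda profile 9-3-3-1 — falls from the nucleus.

yes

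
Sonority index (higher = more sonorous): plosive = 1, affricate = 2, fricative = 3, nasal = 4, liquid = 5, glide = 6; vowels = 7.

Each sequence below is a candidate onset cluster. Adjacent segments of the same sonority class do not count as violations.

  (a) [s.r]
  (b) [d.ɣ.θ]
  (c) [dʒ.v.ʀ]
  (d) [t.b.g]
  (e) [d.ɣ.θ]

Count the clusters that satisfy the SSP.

(a) [s.r]: profile 3-5 — obeys.
(b) [d.ɣ.θ]: profile 1-3-3 — obeys.
(c) [dʒ.v.ʀ]: profile 2-3-5 — obeys.
(d) [t.b.g]: profile 1-1-1 — obeys.
(e) [d.ɣ.θ]: profile 1-3-3 — obeys.

5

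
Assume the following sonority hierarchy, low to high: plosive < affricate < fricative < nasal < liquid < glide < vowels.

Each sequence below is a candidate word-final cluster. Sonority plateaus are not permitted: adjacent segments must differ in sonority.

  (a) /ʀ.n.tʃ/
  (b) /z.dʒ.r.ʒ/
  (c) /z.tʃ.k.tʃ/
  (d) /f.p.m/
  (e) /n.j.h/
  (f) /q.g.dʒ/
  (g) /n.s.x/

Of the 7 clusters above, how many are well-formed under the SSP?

(a) 5-4-2 → obeys
(b) 3-2-5-3 → violates
(c) 3-2-1-2 → violates
(d) 3-1-4 → violates
(e) 4-6-3 → violates
(f) 1-1-2 → violates
(g) 4-3-3 → violates

1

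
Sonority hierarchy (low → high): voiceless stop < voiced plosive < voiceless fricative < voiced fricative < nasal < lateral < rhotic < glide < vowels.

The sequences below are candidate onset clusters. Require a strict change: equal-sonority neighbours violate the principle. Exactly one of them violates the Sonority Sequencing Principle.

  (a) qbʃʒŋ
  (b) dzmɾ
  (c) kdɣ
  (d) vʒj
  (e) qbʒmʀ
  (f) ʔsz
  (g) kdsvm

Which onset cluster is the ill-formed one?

(a) sonority 1-2-3-4-5: well-formed.
(b) sonority 2-4-5-7: well-formed.
(c) sonority 1-2-4: well-formed.
(d) sonority 4-4-8: ill-formed.
(e) sonority 1-2-4-5-7: well-formed.
(f) sonority 1-3-4: well-formed.
(g) sonority 1-2-3-4-5: well-formed.

d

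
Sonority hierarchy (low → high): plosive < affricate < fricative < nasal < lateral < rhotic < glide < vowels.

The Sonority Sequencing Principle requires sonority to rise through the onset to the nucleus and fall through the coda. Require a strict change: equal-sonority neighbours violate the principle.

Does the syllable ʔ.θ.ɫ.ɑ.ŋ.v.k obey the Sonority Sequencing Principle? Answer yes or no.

yes

Onset: /ʔ/ is a plosive (sonority 1), /θ/ is a fricative (sonority 3), /ɫ/ is a lateral (sonority 5); then the nucleus /ɑ/ (sonority 8).
Onset profile 1-3-5-8 — rises to the nucleus.
Coda: /ŋ/ is a nasal (sonority 4), /v/ is a fricative (sonority 3), /k/ is a plosive (sonority 1).
Coda profile 8-4-3-1 — falls from the nucleus.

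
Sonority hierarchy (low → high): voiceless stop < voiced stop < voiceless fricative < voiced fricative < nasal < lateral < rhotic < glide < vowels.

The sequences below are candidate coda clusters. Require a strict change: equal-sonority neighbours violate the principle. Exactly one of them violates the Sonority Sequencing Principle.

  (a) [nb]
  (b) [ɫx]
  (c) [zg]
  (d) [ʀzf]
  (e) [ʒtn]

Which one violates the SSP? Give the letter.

(a) sonority 5-2: well-formed.
(b) sonority 6-3: well-formed.
(c) sonority 4-2: well-formed.
(d) sonority 7-4-3: well-formed.
(e) sonority 4-1-5: ill-formed.

e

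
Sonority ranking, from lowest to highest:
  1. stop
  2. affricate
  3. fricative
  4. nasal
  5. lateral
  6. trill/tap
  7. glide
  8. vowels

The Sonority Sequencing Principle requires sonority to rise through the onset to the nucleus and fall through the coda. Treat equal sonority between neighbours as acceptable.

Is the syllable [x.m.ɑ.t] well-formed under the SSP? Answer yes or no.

Onset: /x/ is a fricative (sonority 3), /m/ is a nasal (sonority 4); then the nucleus /ɑ/ (sonority 8).
Onset profile 3-4-8 — rises to the nucleus.
Coda: /t/ is a stop (sonority 1).
Coda profile 8-1 — falls from the nucleus.

yes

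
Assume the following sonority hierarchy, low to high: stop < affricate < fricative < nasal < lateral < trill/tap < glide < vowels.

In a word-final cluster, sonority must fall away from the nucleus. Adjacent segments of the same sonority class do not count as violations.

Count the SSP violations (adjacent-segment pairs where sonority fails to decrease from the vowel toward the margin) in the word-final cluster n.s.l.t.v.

/n/ is a nasal (sonority 4).
/s/ is a fricative (sonority 3).
/l/ is a lateral (sonority 5).
/t/ is a stop (sonority 1).
/v/ is a fricative (sonority 3).
/n/→/s/: 4→3 (falls) — ok.
/s/→/l/: 3→5 (does not fall) — violation.
/l/→/t/: 5→1 (falls) — ok.
/t/→/v/: 1→3 (does not fall) — violation.

2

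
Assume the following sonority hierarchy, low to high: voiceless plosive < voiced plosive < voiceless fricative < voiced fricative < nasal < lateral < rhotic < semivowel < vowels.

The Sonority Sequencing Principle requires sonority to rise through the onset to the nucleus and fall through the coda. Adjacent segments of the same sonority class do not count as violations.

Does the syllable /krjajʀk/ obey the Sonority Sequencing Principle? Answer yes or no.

Onset: /k/ is a voiceless plosive (sonority 1), /r/ is a rhotic (sonority 7), /j/ is a semivowel (sonority 8); then the nucleus /a/ (sonority 9).
Onset profile 1-7-8-9 — rises to the nucleus.
Coda: /j/ is a semivowel (sonority 8), /ʀ/ is a rhotic (sonority 7), /k/ is a voiceless plosive (sonority 1).
Coda profile 9-8-7-1 — falls from the nucleus.

yes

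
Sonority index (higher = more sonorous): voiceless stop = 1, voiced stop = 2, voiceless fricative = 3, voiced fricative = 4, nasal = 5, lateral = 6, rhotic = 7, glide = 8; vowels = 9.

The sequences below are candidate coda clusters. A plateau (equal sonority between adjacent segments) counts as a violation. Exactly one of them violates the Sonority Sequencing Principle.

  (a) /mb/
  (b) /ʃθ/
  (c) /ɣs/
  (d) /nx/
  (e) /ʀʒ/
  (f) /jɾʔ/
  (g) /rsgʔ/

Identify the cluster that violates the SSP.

b

(a) sonority 5-2: well-formed.
(b) sonority 3-3: ill-formed.
(c) sonority 4-3: well-formed.
(d) sonority 5-3: well-formed.
(e) sonority 7-4: well-formed.
(f) sonority 8-7-1: well-formed.
(g) sonority 7-3-2-1: well-formed.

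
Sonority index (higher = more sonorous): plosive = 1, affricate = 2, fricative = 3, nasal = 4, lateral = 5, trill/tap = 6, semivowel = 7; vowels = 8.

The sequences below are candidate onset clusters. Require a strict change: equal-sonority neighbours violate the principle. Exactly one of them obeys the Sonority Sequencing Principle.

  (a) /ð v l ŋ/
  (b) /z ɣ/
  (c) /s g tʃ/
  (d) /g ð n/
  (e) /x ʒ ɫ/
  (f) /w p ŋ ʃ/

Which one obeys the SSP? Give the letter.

(a) 3-3-5-4 → violates
(b) 3-3 → violates
(c) 3-1-2 → violates
(d) 1-3-4 → obeys
(e) 3-3-5 → violates
(f) 7-1-4-3 → violates

d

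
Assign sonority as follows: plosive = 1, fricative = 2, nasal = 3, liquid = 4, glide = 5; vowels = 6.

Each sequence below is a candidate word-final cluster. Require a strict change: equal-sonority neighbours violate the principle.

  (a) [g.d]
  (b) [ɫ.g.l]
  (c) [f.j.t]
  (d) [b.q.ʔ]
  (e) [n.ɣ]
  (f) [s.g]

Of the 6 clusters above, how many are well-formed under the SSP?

2

(a) sonority 1-1: ill-formed.
(b) sonority 4-1-4: ill-formed.
(c) sonority 2-5-1: ill-formed.
(d) sonority 1-1-1: ill-formed.
(e) sonority 3-2: well-formed.
(f) sonority 2-1: well-formed.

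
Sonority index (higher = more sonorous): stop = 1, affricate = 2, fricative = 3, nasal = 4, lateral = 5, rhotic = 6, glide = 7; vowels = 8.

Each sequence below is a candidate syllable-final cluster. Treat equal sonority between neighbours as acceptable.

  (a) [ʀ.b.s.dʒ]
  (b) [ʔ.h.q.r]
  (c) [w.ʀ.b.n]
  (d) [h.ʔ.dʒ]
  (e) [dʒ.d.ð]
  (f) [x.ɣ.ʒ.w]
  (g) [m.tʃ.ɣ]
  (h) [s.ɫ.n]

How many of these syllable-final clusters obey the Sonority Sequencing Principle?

(a) 6-1-3-2 → violates
(b) 1-3-1-6 → violates
(c) 7-6-1-4 → violates
(d) 3-1-2 → violates
(e) 2-1-3 → violates
(f) 3-3-3-7 → violates
(g) 4-2-3 → violates
(h) 3-5-4 → violates

0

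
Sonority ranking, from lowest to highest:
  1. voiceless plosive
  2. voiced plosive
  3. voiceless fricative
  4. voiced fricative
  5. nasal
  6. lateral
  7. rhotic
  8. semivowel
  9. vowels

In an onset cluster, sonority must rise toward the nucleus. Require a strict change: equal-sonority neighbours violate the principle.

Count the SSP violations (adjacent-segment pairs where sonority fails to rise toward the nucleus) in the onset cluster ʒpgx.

1

/ʒ/ is a voiced fricative (sonority 4).
/p/ is a voiceless plosive (sonority 1).
/g/ is a voiced plosive (sonority 2).
/x/ is a voiceless fricative (sonority 3).
/ʒ/→/p/: 4→1 (does not rise) — violation.
/p/→/g/: 1→2 (rises) — ok.
/g/→/x/: 2→3 (rises) — ok.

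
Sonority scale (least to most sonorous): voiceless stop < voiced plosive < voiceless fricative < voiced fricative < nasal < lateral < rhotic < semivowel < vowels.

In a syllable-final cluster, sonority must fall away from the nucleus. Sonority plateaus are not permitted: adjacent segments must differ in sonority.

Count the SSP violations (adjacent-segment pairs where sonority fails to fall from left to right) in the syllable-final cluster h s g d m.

/h/: voiceless fricative = 3.
/s/: voiceless fricative = 3.
/g/: voiced plosive = 2.
/d/: voiced plosive = 2.
/m/: nasal = 5.
/h/→/s/: 3→3 (plateau) — violation.
/s/→/g/: 3→2 (falls) — ok.
/g/→/d/: 2→2 (plateau) — violation.
/d/→/m/: 2→5 (does not fall) — violation.

3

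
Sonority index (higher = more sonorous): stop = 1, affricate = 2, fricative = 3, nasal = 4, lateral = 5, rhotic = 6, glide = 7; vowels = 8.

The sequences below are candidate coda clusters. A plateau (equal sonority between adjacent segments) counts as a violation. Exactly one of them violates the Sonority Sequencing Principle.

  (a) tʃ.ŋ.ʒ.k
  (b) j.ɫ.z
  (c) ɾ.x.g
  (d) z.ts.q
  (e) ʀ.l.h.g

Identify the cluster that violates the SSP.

a

(a) sonority 2-4-3-1: ill-formed.
(b) sonority 7-5-3: well-formed.
(c) sonority 6-3-1: well-formed.
(d) sonority 3-2-1: well-formed.
(e) sonority 6-5-3-1: well-formed.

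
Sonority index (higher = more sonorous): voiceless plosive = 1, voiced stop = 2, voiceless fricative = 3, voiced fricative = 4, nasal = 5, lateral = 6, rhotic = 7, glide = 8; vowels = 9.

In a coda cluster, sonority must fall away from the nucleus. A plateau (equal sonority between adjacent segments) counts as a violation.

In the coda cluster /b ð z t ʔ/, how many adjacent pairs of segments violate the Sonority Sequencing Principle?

/b/ is a voiced stop (sonority 2).
/ð/ is a voiced fricative (sonority 4).
/z/ is a voiced fricative (sonority 4).
/t/ is a voiceless plosive (sonority 1).
/ʔ/ is a voiceless plosive (sonority 1).
/b/→/ð/: 2→4 (does not fall) — violation.
/ð/→/z/: 4→4 (plateau) — violation.
/z/→/t/: 4→1 (falls) — ok.
/t/→/ʔ/: 1→1 (plateau) — violation.

3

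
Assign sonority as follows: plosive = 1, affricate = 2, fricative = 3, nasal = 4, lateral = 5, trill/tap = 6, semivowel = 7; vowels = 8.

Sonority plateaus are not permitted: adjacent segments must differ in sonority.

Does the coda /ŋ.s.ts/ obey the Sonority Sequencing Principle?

/ŋ/: nasal = 4.
/s/: fricative = 3.
/ts/: affricate = 2.
The profile 4-3-2 strictly falls, so the coda satisfies the SSP.

yes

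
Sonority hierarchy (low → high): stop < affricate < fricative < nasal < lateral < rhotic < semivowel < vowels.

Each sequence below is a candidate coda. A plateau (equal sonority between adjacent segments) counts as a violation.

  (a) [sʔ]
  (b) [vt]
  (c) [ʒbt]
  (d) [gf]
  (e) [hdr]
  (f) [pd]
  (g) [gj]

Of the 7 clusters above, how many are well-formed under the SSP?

2

(a) sonority 3-1: well-formed.
(b) sonority 3-1: well-formed.
(c) sonority 3-1-1: ill-formed.
(d) sonority 1-3: ill-formed.
(e) sonority 3-1-6: ill-formed.
(f) sonority 1-1: ill-formed.
(g) sonority 1-7: ill-formed.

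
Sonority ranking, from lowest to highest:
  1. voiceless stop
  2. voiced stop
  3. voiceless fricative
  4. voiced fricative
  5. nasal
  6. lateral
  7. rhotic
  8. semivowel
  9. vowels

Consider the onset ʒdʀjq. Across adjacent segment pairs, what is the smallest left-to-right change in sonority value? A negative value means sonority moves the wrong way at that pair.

-7

/ʒ/: voiced fricative = 4.
/d/: voiced stop = 2.
/ʀ/: rhotic = 7.
/j/: semivowel = 8.
/q/: voiceless stop = 1.
/ʒ/→/d/: change -2.
/d/→/ʀ/: change +5.
/ʀ/→/j/: change +1.
/j/→/q/: change -7.
Minimum = -7.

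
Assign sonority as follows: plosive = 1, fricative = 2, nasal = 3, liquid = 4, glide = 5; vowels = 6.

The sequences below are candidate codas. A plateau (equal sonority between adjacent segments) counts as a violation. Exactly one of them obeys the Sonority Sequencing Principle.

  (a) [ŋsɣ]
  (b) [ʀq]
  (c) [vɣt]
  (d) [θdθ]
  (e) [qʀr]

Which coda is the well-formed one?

b

(a) [ŋsɣ]: profile 3-2-2 — violates.
(b) [ʀq]: profile 4-1 — obeys.
(c) [vɣt]: profile 2-2-1 — violates.
(d) [θdθ]: profile 2-1-2 — violates.
(e) [qʀr]: profile 1-4-4 — violates.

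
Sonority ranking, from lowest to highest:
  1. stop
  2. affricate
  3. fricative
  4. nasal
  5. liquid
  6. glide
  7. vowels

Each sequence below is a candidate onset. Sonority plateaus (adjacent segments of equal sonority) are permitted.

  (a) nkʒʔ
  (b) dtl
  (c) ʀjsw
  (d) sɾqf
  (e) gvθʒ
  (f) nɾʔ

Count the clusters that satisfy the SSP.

(a) nkʒʔ: profile 4-1-3-1 — violates.
(b) dtl: profile 1-1-5 — obeys.
(c) ʀjsw: profile 5-6-3-6 — violates.
(d) sɾqf: profile 3-5-1-3 — violates.
(e) gvθʒ: profile 1-3-3-3 — obeys.
(f) nɾʔ: profile 4-5-1 — violates.

2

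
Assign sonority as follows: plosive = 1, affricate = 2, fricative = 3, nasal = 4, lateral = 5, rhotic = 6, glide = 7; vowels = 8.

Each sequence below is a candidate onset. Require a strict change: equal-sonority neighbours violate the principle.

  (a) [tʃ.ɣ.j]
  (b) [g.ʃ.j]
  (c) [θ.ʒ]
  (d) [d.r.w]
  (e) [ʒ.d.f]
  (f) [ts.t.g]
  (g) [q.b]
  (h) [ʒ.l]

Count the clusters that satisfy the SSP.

(a) [tʃ.ɣ.j]: profile 2-3-7 — obeys.
(b) [g.ʃ.j]: profile 1-3-7 — obeys.
(c) [θ.ʒ]: profile 3-3 — violates.
(d) [d.r.w]: profile 1-6-7 — obeys.
(e) [ʒ.d.f]: profile 3-1-3 — violates.
(f) [ts.t.g]: profile 2-1-1 — violates.
(g) [q.b]: profile 1-1 — violates.
(h) [ʒ.l]: profile 3-5 — obeys.

4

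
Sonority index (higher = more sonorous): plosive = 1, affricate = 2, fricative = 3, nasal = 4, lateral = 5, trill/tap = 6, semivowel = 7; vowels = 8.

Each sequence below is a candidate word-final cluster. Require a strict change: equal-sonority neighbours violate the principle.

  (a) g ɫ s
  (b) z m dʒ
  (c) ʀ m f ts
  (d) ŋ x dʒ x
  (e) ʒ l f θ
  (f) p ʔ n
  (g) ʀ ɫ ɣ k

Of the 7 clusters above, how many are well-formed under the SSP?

2

(a) g ɫ s: profile 1-5-3 — violates.
(b) z m dʒ: profile 3-4-2 — violates.
(c) ʀ m f ts: profile 6-4-3-2 — obeys.
(d) ŋ x dʒ x: profile 4-3-2-3 — violates.
(e) ʒ l f θ: profile 3-5-3-3 — violates.
(f) p ʔ n: profile 1-1-4 — violates.
(g) ʀ ɫ ɣ k: profile 6-5-3-1 — obeys.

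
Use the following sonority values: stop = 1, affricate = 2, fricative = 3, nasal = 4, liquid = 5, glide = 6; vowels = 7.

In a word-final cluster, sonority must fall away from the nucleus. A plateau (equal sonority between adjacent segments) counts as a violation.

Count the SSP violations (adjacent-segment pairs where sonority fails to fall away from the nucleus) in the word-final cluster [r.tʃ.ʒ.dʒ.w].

2

/r/ — liquid, sonority 5.
/tʃ/ — affricate, sonority 2.
/ʒ/ — fricative, sonority 3.
/dʒ/ — affricate, sonority 2.
/w/ — glide, sonority 6.
/r/→/tʃ/: 5→2 (falls) — ok.
/tʃ/→/ʒ/: 2→3 (does not fall) — violation.
/ʒ/→/dʒ/: 3→2 (falls) — ok.
/dʒ/→/w/: 2→6 (does not fall) — violation.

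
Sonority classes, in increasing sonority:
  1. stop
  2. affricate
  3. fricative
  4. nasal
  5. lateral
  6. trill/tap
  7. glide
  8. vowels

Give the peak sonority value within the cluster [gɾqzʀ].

6

/g/: stop = 1.
/ɾ/: trill/tap = 6.
/q/: stop = 1.
/z/: fricative = 3.
/ʀ/: trill/tap = 6.
The maximum is 6.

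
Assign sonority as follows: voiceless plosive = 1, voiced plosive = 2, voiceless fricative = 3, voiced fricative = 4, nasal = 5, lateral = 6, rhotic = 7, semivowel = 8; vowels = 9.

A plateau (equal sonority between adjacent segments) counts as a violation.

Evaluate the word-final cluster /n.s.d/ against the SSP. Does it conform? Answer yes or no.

yes

/n/ is a nasal (sonority 5).
/s/ is a voiceless fricative (sonority 3).
/d/ is a voiced plosive (sonority 2).
The profile 5-3-2 strictly falls, so the word-final cluster satisfies the SSP.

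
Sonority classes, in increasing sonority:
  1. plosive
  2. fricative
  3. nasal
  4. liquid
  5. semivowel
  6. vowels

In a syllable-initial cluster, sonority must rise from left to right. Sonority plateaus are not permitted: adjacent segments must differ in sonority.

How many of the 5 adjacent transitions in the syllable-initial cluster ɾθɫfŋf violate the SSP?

3

/ɾ/ is a liquid (sonority 4).
/θ/ is a fricative (sonority 2).
/ɫ/ is a liquid (sonority 4).
/f/ is a fricative (sonority 2).
/ŋ/ is a nasal (sonority 3).
/f/ is a fricative (sonority 2).
/ɾ/→/θ/: 4→2 (does not rise) — violation.
/θ/→/ɫ/: 2→4 (rises) — ok.
/ɫ/→/f/: 4→2 (does not rise) — violation.
/f/→/ŋ/: 2→3 (rises) — ok.
/ŋ/→/f/: 3→2 (does not rise) — violation.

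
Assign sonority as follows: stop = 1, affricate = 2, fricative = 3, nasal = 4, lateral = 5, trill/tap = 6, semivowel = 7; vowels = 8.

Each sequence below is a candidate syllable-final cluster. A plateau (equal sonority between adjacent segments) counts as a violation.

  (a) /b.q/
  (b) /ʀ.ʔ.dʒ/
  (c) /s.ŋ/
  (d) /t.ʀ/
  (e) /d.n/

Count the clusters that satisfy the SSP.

(a) 1-1 → violates
(b) 6-1-2 → violates
(c) 3-4 → violates
(d) 1-6 → violates
(e) 1-4 → violates

0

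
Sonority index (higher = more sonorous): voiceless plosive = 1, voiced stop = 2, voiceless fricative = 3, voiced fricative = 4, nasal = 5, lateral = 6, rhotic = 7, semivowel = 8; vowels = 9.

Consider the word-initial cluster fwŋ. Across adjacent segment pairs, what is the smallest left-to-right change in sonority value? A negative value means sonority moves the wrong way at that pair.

-3

/f/ is a voiceless fricative (sonority 3).
/w/ is a semivowel (sonority 8).
/ŋ/ is a nasal (sonority 5).
/f/→/w/: change +5.
/w/→/ŋ/: change -3.
Minimum = -3.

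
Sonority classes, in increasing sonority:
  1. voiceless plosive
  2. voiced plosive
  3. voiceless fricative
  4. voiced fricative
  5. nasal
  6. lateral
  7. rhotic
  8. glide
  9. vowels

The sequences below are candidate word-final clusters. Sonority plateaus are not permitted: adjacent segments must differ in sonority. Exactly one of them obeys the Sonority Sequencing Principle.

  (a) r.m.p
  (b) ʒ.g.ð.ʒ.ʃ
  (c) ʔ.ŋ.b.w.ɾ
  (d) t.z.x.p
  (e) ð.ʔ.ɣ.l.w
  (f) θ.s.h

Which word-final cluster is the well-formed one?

a

(a) 7-5-1 → obeys
(b) 4-2-4-4-3 → violates
(c) 1-5-2-8-7 → violates
(d) 1-4-3-1 → violates
(e) 4-1-4-6-8 → violates
(f) 3-3-3 → violates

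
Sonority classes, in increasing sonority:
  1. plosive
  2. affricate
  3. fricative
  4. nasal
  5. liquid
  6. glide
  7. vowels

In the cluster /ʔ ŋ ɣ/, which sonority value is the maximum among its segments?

4

/ʔ/ is a plosive (sonority 1).
/ŋ/ is a nasal (sonority 4).
/ɣ/ is a fricative (sonority 3).
The maximum is 4.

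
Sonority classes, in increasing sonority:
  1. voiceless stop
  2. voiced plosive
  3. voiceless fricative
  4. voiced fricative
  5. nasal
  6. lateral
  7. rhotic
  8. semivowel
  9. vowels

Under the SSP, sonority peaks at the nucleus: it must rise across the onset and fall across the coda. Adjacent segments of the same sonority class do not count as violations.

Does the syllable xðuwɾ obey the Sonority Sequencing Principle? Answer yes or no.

yes

Onset: /x/ is a voiceless fricative (sonority 3), /ð/ is a voiced fricative (sonority 4); then the nucleus /u/ (sonority 9).
Onset profile 3-4-9 — rises to the nucleus.
Coda: /w/ is a semivowel (sonority 8), /ɾ/ is a rhotic (sonority 7).
Coda profile 9-8-7 — falls from the nucleus.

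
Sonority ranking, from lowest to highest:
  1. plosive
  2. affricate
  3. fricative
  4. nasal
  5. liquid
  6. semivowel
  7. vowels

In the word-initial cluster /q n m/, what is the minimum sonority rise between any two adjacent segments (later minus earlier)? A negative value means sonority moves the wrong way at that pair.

0

/q/: plosive = 1.
/n/: nasal = 4.
/m/: nasal = 4.
/q/→/n/: change +3.
/n/→/m/: change +0.
Minimum = 0.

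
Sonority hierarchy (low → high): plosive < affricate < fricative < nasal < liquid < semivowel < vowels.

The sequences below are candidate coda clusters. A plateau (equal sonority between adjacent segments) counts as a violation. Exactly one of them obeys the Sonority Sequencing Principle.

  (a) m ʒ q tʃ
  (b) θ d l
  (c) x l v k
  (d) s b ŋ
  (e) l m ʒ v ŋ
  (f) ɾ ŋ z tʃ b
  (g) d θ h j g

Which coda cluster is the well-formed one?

(a) 4-3-1-2 → violates
(b) 3-1-5 → violates
(c) 3-5-3-1 → violates
(d) 3-1-4 → violates
(e) 5-4-3-3-4 → violates
(f) 5-4-3-2-1 → obeys
(g) 1-3-3-6-1 → violates

f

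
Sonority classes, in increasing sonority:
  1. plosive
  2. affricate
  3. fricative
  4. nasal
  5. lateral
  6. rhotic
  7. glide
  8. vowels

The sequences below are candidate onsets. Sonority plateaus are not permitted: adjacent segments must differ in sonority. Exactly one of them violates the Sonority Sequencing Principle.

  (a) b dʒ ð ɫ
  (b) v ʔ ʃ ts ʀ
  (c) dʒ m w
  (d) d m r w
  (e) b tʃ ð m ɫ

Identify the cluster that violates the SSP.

(a) b dʒ ð ɫ: profile 1-2-3-5 — obeys.
(b) v ʔ ʃ ts ʀ: profile 3-1-3-2-6 — violates.
(c) dʒ m w: profile 2-4-7 — obeys.
(d) d m r w: profile 1-4-6-7 — obeys.
(e) b tʃ ð m ɫ: profile 1-2-3-4-5 — obeys.

b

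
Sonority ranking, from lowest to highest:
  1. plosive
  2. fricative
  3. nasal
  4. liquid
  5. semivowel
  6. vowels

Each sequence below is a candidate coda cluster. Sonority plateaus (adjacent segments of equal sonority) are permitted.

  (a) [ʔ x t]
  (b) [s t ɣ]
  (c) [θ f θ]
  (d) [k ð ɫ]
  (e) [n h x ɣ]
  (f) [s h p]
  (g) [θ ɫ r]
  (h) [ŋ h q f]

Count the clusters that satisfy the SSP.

3

(a) sonority 1-2-1: ill-formed.
(b) sonority 2-1-2: ill-formed.
(c) sonority 2-2-2: well-formed.
(d) sonority 1-2-4: ill-formed.
(e) sonority 3-2-2-2: well-formed.
(f) sonority 2-2-1: well-formed.
(g) sonority 2-4-4: ill-formed.
(h) sonority 3-2-1-2: ill-formed.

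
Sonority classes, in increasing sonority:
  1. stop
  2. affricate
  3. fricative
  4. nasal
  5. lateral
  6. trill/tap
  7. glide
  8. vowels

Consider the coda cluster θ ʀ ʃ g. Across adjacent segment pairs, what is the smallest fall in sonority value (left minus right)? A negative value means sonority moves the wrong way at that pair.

/θ/ — fricative, sonority 3.
/ʀ/ — trill/tap, sonority 6.
/ʃ/ — fricative, sonority 3.
/g/ — stop, sonority 1.
/θ/→/ʀ/: change -3.
/ʀ/→/ʃ/: change +3.
/ʃ/→/g/: change +2.
Minimum = -3.

-3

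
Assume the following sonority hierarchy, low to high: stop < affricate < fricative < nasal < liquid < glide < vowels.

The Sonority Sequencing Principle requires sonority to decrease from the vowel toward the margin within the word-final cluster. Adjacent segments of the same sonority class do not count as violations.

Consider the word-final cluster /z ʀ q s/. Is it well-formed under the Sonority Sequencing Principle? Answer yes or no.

no

/z/ is a fricative (sonority 3).
/ʀ/ is a liquid (sonority 5).
/q/ is a stop (sonority 1).
/s/ is a fricative (sonority 3).
The profile is 3-5-1-3. Between /z/ (3) and /ʀ/ (5) sonority does not fall, so the cluster violates the SSP.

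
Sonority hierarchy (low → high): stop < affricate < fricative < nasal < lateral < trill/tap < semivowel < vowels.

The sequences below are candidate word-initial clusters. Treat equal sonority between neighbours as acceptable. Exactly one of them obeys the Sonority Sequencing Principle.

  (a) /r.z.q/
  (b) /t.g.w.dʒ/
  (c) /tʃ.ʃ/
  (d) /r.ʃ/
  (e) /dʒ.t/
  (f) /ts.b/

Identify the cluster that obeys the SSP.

(a) sonority 6-3-1: ill-formed.
(b) sonority 1-1-7-2: ill-formed.
(c) sonority 2-3: well-formed.
(d) sonority 6-3: ill-formed.
(e) sonority 2-1: ill-formed.
(f) sonority 2-1: ill-formed.

c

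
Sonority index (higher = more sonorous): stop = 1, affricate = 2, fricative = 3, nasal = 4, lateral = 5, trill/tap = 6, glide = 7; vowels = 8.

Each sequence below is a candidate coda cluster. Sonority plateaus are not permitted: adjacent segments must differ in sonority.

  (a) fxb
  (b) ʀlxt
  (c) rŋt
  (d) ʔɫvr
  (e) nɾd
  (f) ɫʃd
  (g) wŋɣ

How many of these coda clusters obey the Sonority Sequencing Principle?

4

(a) sonority 3-3-1: ill-formed.
(b) sonority 6-5-3-1: well-formed.
(c) sonority 6-4-1: well-formed.
(d) sonority 1-5-3-6: ill-formed.
(e) sonority 4-6-1: ill-formed.
(f) sonority 5-3-1: well-formed.
(g) sonority 7-4-3: well-formed.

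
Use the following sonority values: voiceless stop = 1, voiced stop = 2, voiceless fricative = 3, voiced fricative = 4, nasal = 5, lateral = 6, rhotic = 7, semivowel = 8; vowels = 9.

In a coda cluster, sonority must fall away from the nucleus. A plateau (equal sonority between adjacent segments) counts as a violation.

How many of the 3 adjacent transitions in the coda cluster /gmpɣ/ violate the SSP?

2

/g/ is a voiced stop (sonority 2).
/m/ is a nasal (sonority 5).
/p/ is a voiceless stop (sonority 1).
/ɣ/ is a voiced fricative (sonority 4).
/g/→/m/: 2→5 (does not fall) — violation.
/m/→/p/: 5→1 (falls) — ok.
/p/→/ɣ/: 1→4 (does not fall) — violation.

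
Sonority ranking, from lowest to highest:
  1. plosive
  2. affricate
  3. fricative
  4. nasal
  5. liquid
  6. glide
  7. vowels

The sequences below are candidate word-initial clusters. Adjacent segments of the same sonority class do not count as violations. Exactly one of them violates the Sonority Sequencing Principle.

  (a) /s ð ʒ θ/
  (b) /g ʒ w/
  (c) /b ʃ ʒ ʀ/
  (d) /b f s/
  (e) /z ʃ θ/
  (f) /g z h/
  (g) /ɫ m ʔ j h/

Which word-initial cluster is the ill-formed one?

g

(a) 3-3-3-3 → obeys
(b) 1-3-6 → obeys
(c) 1-3-3-5 → obeys
(d) 1-3-3 → obeys
(e) 3-3-3 → obeys
(f) 1-3-3 → obeys
(g) 5-4-1-6-3 → violates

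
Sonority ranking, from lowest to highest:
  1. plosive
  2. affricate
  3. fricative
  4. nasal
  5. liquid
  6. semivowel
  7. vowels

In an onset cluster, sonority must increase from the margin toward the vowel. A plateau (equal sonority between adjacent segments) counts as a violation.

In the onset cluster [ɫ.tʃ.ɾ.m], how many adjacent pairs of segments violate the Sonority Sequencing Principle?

2

/ɫ/: liquid = 5.
/tʃ/: affricate = 2.
/ɾ/: liquid = 5.
/m/: nasal = 4.
/ɫ/→/tʃ/: 5→2 (does not rise) — violation.
/tʃ/→/ɾ/: 2→5 (rises) — ok.
/ɾ/→/m/: 5→4 (does not rise) — violation.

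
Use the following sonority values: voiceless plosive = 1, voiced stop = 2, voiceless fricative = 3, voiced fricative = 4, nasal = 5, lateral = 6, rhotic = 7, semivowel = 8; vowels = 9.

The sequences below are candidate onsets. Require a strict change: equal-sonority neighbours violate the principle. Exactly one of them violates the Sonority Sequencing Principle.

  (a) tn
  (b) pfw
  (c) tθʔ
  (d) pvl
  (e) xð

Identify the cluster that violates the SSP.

(a) 1-5 → obeys
(b) 1-3-8 → obeys
(c) 1-3-1 → violates
(d) 1-4-6 → obeys
(e) 3-4 → obeys

c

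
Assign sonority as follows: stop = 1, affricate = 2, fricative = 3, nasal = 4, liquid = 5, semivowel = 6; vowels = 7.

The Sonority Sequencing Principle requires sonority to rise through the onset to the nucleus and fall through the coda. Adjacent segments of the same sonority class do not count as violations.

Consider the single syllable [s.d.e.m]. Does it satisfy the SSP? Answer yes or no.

Onset: /s/ is a fricative (sonority 3), /d/ is a stop (sonority 1); then the nucleus /e/ (sonority 7).
Onset profile 3-1-7 — does not rise throughout.
Coda: /m/ is a nasal (sonority 4).
Coda profile 7-4 — falls from the nucleus.

no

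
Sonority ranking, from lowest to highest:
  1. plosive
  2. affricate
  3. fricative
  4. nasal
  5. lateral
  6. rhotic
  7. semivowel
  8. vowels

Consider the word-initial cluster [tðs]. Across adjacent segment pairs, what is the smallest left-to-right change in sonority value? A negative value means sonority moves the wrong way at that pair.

/t/: plosive = 1.
/ð/: fricative = 3.
/s/: fricative = 3.
/t/→/ð/: change +2.
/ð/→/s/: change +0.
Minimum = 0.

0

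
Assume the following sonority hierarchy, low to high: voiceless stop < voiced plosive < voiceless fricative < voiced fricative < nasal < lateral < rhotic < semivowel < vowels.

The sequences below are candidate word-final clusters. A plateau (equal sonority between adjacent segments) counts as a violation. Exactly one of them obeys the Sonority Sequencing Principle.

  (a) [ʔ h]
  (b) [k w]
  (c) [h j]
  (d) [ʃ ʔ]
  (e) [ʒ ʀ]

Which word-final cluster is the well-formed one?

(a) 1-3 → violates
(b) 1-8 → violates
(c) 3-8 → violates
(d) 3-1 → obeys
(e) 4-7 → violates

d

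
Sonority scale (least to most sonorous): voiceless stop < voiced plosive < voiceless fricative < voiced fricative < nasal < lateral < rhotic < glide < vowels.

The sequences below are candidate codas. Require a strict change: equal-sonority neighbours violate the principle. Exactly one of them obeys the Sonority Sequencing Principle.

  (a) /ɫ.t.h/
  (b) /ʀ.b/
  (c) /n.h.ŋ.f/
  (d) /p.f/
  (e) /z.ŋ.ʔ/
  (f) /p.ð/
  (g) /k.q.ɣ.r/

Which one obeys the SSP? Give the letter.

(a) sonority 6-1-3: ill-formed.
(b) sonority 7-2: well-formed.
(c) sonority 5-3-5-3: ill-formed.
(d) sonority 1-3: ill-formed.
(e) sonority 4-5-1: ill-formed.
(f) sonority 1-4: ill-formed.
(g) sonority 1-1-4-7: ill-formed.

b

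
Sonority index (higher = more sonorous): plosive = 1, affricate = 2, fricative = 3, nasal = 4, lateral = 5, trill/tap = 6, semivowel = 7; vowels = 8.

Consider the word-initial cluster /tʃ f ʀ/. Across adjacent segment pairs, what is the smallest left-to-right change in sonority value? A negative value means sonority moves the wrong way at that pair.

/tʃ/ is an affricate (sonority 2).
/f/ is a fricative (sonority 3).
/ʀ/ is a trill/tap (sonority 6).
/tʃ/→/f/: change +1.
/f/→/ʀ/: change +3.
Minimum = 1.

1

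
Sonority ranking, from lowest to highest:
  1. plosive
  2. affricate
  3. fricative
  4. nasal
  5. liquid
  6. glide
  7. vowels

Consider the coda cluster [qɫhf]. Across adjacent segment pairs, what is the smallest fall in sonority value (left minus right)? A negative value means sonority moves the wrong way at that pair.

/q/ is a plosive (sonority 1).
/ɫ/ is a liquid (sonority 5).
/h/ is a fricative (sonority 3).
/f/ is a fricative (sonority 3).
/q/→/ɫ/: change -4.
/ɫ/→/h/: change +2.
/h/→/f/: change +0.
Minimum = -4.

-4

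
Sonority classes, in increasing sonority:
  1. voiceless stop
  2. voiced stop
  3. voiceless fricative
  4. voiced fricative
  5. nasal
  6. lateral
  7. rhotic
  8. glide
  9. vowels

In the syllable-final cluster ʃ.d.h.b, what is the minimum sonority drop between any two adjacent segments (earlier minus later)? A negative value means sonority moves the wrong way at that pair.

-1

/ʃ/ is a voiceless fricative (sonority 3).
/d/ is a voiced stop (sonority 2).
/h/ is a voiceless fricative (sonority 3).
/b/ is a voiced stop (sonority 2).
/ʃ/→/d/: change +1.
/d/→/h/: change -1.
/h/→/b/: change +1.
Minimum = -1.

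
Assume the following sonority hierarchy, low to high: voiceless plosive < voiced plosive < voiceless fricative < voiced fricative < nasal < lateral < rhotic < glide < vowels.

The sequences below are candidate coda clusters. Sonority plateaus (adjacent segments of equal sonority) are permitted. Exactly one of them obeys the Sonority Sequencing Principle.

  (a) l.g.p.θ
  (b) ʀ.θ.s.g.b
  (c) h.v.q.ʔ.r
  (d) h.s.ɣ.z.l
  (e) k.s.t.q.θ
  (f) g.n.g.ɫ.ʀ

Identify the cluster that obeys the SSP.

b

(a) sonority 6-2-1-3: ill-formed.
(b) sonority 7-3-3-2-2: well-formed.
(c) sonority 3-4-1-1-7: ill-formed.
(d) sonority 3-3-4-4-6: ill-formed.
(e) sonority 1-3-1-1-3: ill-formed.
(f) sonority 2-5-2-6-7: ill-formed.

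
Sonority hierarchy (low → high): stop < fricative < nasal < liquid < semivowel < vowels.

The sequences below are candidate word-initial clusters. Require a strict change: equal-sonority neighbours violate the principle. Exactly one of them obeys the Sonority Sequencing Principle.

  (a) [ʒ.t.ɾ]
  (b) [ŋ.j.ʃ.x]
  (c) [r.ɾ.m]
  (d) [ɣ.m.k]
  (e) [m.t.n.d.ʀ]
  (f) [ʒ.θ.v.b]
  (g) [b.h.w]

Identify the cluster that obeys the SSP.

(a) [ʒ.t.ɾ]: profile 2-1-4 — violates.
(b) [ŋ.j.ʃ.x]: profile 3-5-2-2 — violates.
(c) [r.ɾ.m]: profile 4-4-3 — violates.
(d) [ɣ.m.k]: profile 2-3-1 — violates.
(e) [m.t.n.d.ʀ]: profile 3-1-3-1-4 — violates.
(f) [ʒ.θ.v.b]: profile 2-2-2-1 — violates.
(g) [b.h.w]: profile 1-2-5 — obeys.

g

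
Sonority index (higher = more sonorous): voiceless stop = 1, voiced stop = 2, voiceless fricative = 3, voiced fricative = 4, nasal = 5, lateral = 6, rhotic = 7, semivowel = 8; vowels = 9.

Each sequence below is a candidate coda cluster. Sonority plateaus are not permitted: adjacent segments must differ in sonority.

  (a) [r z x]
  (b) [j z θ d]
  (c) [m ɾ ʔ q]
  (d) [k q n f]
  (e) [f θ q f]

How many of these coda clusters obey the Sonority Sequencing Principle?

(a) 7-4-3 → obeys
(b) 8-4-3-2 → obeys
(c) 5-7-1-1 → violates
(d) 1-1-5-3 → violates
(e) 3-3-1-3 → violates

2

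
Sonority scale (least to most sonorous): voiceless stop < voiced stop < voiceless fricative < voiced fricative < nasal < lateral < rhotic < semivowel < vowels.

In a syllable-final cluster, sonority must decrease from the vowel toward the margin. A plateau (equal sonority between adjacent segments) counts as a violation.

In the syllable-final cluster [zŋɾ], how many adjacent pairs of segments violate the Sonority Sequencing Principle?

2

/z/: voiced fricative = 4.
/ŋ/: nasal = 5.
/ɾ/: rhotic = 7.
/z/→/ŋ/: 4→5 (does not fall) — violation.
/ŋ/→/ɾ/: 5→7 (does not fall) — violation.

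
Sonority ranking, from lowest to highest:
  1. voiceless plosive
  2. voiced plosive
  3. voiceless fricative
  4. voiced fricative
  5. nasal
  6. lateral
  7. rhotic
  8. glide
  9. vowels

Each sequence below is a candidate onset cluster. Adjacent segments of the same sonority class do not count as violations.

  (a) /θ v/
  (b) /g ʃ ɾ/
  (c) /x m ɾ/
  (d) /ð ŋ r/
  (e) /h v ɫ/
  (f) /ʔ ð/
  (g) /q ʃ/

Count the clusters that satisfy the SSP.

(a) /θ v/: profile 3-4 — obeys.
(b) /g ʃ ɾ/: profile 2-3-7 — obeys.
(c) /x m ɾ/: profile 3-5-7 — obeys.
(d) /ð ŋ r/: profile 4-5-7 — obeys.
(e) /h v ɫ/: profile 3-4-6 — obeys.
(f) /ʔ ð/: profile 1-4 — obeys.
(g) /q ʃ/: profile 1-3 — obeys.

7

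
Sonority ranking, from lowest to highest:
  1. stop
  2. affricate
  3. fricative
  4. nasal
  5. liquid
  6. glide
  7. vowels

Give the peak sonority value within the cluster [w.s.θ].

/w/: glide = 6.
/s/: fricative = 3.
/θ/: fricative = 3.
The maximum is 6.

6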